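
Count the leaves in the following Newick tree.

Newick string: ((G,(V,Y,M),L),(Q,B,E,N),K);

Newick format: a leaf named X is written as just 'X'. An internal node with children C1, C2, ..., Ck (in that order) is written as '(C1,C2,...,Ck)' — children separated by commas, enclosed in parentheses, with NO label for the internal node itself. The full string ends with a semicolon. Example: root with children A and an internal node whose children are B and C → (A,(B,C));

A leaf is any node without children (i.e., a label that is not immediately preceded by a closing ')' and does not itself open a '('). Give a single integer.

Newick: ((G,(V,Y,M),L),(Q,B,E,N),K);
Scan left-to-right; a leaf is any maximal label run not followed by '(':
  pos 2: leaf 'G' → count = 1
  pos 5: leaf 'V' → count = 2
  pos 7: leaf 'Y' → count = 3
  pos 9: leaf 'M' → count = 4
  pos 12: leaf 'L' → count = 5
  pos 16: leaf 'Q' → count = 6
  pos 18: leaf 'B' → count = 7
  pos 20: leaf 'E' → count = 8
  pos 22: leaf 'N' → count = 9
  pos 25: leaf 'K' → count = 10
Total leaves: 10

Answer: 10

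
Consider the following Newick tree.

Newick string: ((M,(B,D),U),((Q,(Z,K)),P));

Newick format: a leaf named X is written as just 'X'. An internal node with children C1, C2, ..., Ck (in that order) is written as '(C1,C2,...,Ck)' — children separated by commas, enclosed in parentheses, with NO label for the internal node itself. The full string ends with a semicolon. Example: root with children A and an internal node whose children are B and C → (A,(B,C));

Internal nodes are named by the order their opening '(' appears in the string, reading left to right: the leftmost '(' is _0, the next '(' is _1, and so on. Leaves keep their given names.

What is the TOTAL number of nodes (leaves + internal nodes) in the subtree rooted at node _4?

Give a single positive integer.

Newick: ((M,(B,D),U),((Q,(Z,K)),P));
Locate _4: it is the '(' at position 14 (the 5th '(' reading left to right).
Query: subtree rooted at _4
_4: subtree_size = 1 + 4
  Q: subtree_size = 1 + 0
  _5: subtree_size = 1 + 2
    Z: subtree_size = 1 + 0
    K: subtree_size = 1 + 0
Total subtree size of _4: 5

Answer: 5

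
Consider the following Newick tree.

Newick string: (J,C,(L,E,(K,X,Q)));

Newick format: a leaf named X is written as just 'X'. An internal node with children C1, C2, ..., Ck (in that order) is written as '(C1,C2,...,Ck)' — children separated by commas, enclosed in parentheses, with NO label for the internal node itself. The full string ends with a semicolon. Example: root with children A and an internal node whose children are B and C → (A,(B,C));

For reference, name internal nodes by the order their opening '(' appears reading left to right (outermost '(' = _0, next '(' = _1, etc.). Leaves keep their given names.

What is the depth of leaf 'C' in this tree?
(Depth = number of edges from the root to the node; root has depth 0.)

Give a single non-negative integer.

Answer: 1

Derivation:
Newick: (J,C,(L,E,(K,X,Q)));
Naming internals by '(' encounter order: outermost '(' = _0, next = _1, ...
Query node: C
Path from root: _0 -> C
Depth of C: 1 (number of edges from root)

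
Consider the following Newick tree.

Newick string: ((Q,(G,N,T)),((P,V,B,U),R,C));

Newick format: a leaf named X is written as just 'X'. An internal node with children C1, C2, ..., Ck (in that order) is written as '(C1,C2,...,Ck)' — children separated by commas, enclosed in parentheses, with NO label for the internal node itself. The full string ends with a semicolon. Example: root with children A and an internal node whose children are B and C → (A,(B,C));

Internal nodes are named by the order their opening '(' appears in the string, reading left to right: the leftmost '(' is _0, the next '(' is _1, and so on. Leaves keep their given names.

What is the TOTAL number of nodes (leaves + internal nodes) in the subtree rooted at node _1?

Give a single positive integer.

Newick: ((Q,(G,N,T)),((P,V,B,U),R,C));
Locate _1: it is the '(' at position 1 (the 2nd '(' reading left to right).
Query: subtree rooted at _1
_1: subtree_size = 1 + 5
  Q: subtree_size = 1 + 0
  _2: subtree_size = 1 + 3
    G: subtree_size = 1 + 0
    N: subtree_size = 1 + 0
    T: subtree_size = 1 + 0
Total subtree size of _1: 6

Answer: 6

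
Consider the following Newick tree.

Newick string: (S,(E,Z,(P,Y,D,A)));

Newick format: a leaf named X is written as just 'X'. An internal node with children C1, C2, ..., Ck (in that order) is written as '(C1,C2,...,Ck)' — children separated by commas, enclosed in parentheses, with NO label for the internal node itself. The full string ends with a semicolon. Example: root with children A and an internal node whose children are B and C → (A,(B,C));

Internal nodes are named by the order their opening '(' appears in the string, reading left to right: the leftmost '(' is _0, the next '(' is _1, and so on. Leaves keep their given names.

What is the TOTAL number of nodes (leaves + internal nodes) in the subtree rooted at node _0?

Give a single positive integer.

Newick: (S,(E,Z,(P,Y,D,A)));
Locate _0: it is the '(' at position 0 (the 1st '(' reading left to right).
Query: subtree rooted at _0
_0: subtree_size = 1 + 9
  S: subtree_size = 1 + 0
  _1: subtree_size = 1 + 7
    E: subtree_size = 1 + 0
    Z: subtree_size = 1 + 0
    _2: subtree_size = 1 + 4
      P: subtree_size = 1 + 0
      Y: subtree_size = 1 + 0
      D: subtree_size = 1 + 0
      A: subtree_size = 1 + 0
Total subtree size of _0: 10

Answer: 10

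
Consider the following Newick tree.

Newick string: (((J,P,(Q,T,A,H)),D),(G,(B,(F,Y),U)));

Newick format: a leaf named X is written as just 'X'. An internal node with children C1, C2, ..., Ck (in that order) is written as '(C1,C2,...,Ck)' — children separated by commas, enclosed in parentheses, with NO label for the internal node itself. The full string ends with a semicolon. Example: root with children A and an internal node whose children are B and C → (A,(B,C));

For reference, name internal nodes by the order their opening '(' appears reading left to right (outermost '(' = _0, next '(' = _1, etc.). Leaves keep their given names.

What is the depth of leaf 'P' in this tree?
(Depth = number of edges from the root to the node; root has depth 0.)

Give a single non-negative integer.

Answer: 3

Derivation:
Newick: (((J,P,(Q,T,A,H)),D),(G,(B,(F,Y),U)));
Naming internals by '(' encounter order: outermost '(' = _0, next = _1, ...
Query node: P
Path from root: _0 -> _1 -> _2 -> P
Depth of P: 3 (number of edges from root)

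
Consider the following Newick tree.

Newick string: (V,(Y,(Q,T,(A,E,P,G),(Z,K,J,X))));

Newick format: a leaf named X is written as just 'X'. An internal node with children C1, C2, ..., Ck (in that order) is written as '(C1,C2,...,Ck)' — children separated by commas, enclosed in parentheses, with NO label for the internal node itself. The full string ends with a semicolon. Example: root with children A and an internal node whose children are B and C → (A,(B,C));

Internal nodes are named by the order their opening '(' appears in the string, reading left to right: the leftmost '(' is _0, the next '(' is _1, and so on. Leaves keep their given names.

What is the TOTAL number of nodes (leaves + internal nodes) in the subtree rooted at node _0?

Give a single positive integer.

Answer: 17

Derivation:
Newick: (V,(Y,(Q,T,(A,E,P,G),(Z,K,J,X))));
Locate _0: it is the '(' at position 0 (the 1st '(' reading left to right).
Query: subtree rooted at _0
_0: subtree_size = 1 + 16
  V: subtree_size = 1 + 0
  _1: subtree_size = 1 + 14
    Y: subtree_size = 1 + 0
    _2: subtree_size = 1 + 12
      Q: subtree_size = 1 + 0
      T: subtree_size = 1 + 0
      _3: subtree_size = 1 + 4
        A: subtree_size = 1 + 0
        E: subtree_size = 1 + 0
        P: subtree_size = 1 + 0
        G: subtree_size = 1 + 0
      _4: subtree_size = 1 + 4
        Z: subtree_size = 1 + 0
        K: subtree_size = 1 + 0
        J: subtree_size = 1 + 0
        X: subtree_size = 1 + 0
Total subtree size of _0: 17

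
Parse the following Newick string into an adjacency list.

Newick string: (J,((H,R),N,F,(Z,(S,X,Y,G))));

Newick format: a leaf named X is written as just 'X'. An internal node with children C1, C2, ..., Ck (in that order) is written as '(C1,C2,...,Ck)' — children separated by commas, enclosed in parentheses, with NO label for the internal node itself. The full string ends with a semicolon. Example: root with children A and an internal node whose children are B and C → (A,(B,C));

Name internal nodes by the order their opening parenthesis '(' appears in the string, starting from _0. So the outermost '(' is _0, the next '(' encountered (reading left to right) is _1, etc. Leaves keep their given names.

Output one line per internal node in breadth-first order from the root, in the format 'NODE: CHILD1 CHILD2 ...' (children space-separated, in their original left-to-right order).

Answer: _0: J _1
_1: _2 N F _3
_2: H R
_3: Z _4
_4: S X Y G

Derivation:
Input: (J,((H,R),N,F,(Z,(S,X,Y,G))));
Scanning left-to-right, naming '(' by encounter order:
  pos 0: '(' -> open internal node _0 (depth 1)
  pos 3: '(' -> open internal node _1 (depth 2)
  pos 4: '(' -> open internal node _2 (depth 3)
  pos 8: ')' -> close internal node _2 (now at depth 2)
  pos 14: '(' -> open internal node _3 (depth 3)
  pos 17: '(' -> open internal node _4 (depth 4)
  pos 25: ')' -> close internal node _4 (now at depth 3)
  pos 26: ')' -> close internal node _3 (now at depth 2)
  pos 27: ')' -> close internal node _1 (now at depth 1)
  pos 28: ')' -> close internal node _0 (now at depth 0)
Total internal nodes: 5
BFS adjacency from root:
  _0: J _1
  _1: _2 N F _3
  _2: H R
  _3: Z _4
  _4: S X Y G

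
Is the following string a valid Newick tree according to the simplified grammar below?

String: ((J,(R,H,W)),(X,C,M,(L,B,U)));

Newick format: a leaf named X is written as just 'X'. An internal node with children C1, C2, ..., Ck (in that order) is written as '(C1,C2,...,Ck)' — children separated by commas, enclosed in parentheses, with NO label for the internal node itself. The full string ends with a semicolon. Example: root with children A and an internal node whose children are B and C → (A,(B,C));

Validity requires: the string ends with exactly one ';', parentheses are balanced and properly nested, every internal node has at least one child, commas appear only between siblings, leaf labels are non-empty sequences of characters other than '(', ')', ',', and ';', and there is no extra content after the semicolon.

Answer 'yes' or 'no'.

Answer: yes

Derivation:
Input: ((J,(R,H,W)),(X,C,M,(L,B,U)));
Paren balance: 5 '(' vs 5 ')' OK
Ends with single ';': True
Full parse: OK
Valid: True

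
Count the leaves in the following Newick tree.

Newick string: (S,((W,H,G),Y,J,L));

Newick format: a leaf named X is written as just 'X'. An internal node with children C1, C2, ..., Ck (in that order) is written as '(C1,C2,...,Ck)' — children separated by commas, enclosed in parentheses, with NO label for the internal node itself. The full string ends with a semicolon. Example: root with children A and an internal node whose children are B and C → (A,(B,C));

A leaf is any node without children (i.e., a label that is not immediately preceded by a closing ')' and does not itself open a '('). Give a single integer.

Answer: 7

Derivation:
Newick: (S,((W,H,G),Y,J,L));
Scan left-to-right; a leaf is any maximal label run not followed by '(':
  pos 1: leaf 'S' → count = 1
  pos 5: leaf 'W' → count = 2
  pos 7: leaf 'H' → count = 3
  pos 9: leaf 'G' → count = 4
  pos 12: leaf 'Y' → count = 5
  pos 14: leaf 'J' → count = 6
  pos 16: leaf 'L' → count = 7
Total leaves: 7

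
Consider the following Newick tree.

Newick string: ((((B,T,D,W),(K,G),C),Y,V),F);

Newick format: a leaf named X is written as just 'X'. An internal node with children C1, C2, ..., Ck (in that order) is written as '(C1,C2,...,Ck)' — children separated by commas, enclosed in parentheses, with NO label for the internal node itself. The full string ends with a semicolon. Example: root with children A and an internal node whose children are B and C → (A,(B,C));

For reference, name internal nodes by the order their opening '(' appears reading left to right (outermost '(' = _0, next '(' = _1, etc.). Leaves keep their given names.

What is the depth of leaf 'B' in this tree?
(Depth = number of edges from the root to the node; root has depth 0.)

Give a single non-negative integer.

Answer: 4

Derivation:
Newick: ((((B,T,D,W),(K,G),C),Y,V),F);
Naming internals by '(' encounter order: outermost '(' = _0, next = _1, ...
Query node: B
Path from root: _0 -> _1 -> _2 -> _3 -> B
Depth of B: 4 (number of edges from root)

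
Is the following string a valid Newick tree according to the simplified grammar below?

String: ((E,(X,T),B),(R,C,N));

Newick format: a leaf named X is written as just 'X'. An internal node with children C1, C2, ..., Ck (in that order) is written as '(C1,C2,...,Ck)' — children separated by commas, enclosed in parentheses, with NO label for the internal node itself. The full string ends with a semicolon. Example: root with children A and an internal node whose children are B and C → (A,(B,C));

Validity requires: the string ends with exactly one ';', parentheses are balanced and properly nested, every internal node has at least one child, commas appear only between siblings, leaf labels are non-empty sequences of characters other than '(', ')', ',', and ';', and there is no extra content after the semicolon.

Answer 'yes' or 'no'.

Answer: yes

Derivation:
Input: ((E,(X,T),B),(R,C,N));
Paren balance: 4 '(' vs 4 ')' OK
Ends with single ';': True
Full parse: OK
Valid: True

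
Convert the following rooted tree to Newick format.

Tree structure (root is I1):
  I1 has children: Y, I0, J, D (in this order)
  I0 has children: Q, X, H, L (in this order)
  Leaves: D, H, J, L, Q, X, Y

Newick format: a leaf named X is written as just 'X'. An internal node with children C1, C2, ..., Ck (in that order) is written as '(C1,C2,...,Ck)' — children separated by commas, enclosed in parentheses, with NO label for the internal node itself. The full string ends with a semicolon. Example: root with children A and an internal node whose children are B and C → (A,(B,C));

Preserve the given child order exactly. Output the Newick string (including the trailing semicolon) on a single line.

internal I1 with children ['Y', 'I0', 'J', 'D']
  leaf 'Y' → 'Y'
  internal I0 with children ['Q', 'X', 'H', 'L']
    leaf 'Q' → 'Q'
    leaf 'X' → 'X'
    leaf 'H' → 'H'
    leaf 'L' → 'L'
  → '(Q,X,H,L)'
  leaf 'J' → 'J'
  leaf 'D' → 'D'
→ '(Y,(Q,X,H,L),J,D)'
Final: (Y,(Q,X,H,L),J,D);

Answer: (Y,(Q,X,H,L),J,D);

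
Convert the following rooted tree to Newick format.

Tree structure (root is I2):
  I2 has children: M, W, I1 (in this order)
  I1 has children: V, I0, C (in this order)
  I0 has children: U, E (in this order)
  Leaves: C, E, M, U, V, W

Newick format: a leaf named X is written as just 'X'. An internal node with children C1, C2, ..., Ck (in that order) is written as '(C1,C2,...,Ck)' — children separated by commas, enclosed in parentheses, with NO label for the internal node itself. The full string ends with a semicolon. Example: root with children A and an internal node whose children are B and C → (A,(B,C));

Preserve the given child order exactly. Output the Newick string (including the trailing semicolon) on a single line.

internal I2 with children ['M', 'W', 'I1']
  leaf 'M' → 'M'
  leaf 'W' → 'W'
  internal I1 with children ['V', 'I0', 'C']
    leaf 'V' → 'V'
    internal I0 with children ['U', 'E']
      leaf 'U' → 'U'
      leaf 'E' → 'E'
    → '(U,E)'
    leaf 'C' → 'C'
  → '(V,(U,E),C)'
→ '(M,W,(V,(U,E),C))'
Final: (M,W,(V,(U,E),C));

Answer: (M,W,(V,(U,E),C));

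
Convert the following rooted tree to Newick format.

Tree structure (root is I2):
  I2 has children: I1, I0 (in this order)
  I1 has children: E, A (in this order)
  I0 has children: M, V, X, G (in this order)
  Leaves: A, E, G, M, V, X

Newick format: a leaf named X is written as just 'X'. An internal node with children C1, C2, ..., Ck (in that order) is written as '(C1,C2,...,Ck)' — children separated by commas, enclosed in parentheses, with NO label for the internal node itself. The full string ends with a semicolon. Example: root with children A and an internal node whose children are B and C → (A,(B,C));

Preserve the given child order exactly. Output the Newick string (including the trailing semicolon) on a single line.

Answer: ((E,A),(M,V,X,G));

Derivation:
internal I2 with children ['I1', 'I0']
  internal I1 with children ['E', 'A']
    leaf 'E' → 'E'
    leaf 'A' → 'A'
  → '(E,A)'
  internal I0 with children ['M', 'V', 'X', 'G']
    leaf 'M' → 'M'
    leaf 'V' → 'V'
    leaf 'X' → 'X'
    leaf 'G' → 'G'
  → '(M,V,X,G)'
→ '((E,A),(M,V,X,G))'
Final: ((E,A),(M,V,X,G));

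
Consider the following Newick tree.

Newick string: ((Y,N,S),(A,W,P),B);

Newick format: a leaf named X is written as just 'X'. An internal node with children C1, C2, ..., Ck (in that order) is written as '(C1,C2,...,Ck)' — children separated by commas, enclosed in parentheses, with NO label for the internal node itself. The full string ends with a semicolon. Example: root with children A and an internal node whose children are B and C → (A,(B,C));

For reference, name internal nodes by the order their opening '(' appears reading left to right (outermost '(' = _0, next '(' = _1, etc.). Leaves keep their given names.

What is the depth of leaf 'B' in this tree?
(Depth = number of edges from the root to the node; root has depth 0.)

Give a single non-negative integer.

Newick: ((Y,N,S),(A,W,P),B);
Naming internals by '(' encounter order: outermost '(' = _0, next = _1, ...
Query node: B
Path from root: _0 -> B
Depth of B: 1 (number of edges from root)

Answer: 1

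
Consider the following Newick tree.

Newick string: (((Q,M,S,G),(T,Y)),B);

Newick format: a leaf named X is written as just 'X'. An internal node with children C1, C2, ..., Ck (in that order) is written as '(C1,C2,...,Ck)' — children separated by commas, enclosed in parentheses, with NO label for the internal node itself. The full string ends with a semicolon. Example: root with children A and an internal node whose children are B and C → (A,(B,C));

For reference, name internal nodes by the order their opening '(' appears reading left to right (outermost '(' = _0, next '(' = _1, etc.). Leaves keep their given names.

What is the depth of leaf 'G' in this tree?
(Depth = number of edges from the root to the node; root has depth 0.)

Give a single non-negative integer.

Answer: 3

Derivation:
Newick: (((Q,M,S,G),(T,Y)),B);
Naming internals by '(' encounter order: outermost '(' = _0, next = _1, ...
Query node: G
Path from root: _0 -> _1 -> _2 -> G
Depth of G: 3 (number of edges from root)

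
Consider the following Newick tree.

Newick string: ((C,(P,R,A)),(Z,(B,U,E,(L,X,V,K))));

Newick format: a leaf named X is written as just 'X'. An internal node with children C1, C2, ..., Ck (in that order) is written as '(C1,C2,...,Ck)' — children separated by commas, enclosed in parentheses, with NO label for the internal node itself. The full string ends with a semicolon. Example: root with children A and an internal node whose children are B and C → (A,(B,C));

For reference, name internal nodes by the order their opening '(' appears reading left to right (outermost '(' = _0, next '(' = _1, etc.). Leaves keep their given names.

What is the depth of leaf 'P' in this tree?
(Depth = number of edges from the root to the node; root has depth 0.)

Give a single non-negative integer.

Answer: 3

Derivation:
Newick: ((C,(P,R,A)),(Z,(B,U,E,(L,X,V,K))));
Naming internals by '(' encounter order: outermost '(' = _0, next = _1, ...
Query node: P
Path from root: _0 -> _1 -> _2 -> P
Depth of P: 3 (number of edges from root)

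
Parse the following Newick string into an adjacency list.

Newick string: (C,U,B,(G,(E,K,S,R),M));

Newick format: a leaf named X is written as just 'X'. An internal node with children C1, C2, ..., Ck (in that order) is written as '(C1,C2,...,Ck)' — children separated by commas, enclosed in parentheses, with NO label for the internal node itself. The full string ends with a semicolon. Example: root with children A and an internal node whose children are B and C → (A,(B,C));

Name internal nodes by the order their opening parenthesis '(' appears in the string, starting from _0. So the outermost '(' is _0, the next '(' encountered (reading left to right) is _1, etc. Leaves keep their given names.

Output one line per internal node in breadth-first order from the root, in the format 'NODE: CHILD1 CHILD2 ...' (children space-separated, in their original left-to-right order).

Input: (C,U,B,(G,(E,K,S,R),M));
Scanning left-to-right, naming '(' by encounter order:
  pos 0: '(' -> open internal node _0 (depth 1)
  pos 7: '(' -> open internal node _1 (depth 2)
  pos 10: '(' -> open internal node _2 (depth 3)
  pos 18: ')' -> close internal node _2 (now at depth 2)
  pos 21: ')' -> close internal node _1 (now at depth 1)
  pos 22: ')' -> close internal node _0 (now at depth 0)
Total internal nodes: 3
BFS adjacency from root:
  _0: C U B _1
  _1: G _2 M
  _2: E K S R

Answer: _0: C U B _1
_1: G _2 M
_2: E K S R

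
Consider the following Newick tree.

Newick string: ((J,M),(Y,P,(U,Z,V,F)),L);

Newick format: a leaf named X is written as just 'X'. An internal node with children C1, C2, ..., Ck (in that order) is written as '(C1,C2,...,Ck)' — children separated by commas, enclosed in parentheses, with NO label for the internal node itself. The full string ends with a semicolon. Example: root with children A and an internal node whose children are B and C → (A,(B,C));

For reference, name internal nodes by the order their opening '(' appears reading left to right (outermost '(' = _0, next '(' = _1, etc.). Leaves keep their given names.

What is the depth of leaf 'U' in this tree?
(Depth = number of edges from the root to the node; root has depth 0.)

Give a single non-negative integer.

Answer: 3

Derivation:
Newick: ((J,M),(Y,P,(U,Z,V,F)),L);
Naming internals by '(' encounter order: outermost '(' = _0, next = _1, ...
Query node: U
Path from root: _0 -> _2 -> _3 -> U
Depth of U: 3 (number of edges from root)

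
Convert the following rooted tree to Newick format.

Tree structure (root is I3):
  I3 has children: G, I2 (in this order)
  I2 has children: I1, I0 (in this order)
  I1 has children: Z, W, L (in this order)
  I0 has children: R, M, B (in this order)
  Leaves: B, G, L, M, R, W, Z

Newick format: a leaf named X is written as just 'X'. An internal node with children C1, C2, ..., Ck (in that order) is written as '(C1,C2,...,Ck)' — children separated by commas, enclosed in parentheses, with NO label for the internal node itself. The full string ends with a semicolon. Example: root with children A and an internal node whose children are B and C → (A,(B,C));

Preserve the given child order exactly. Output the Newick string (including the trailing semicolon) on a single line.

Answer: (G,((Z,W,L),(R,M,B)));

Derivation:
internal I3 with children ['G', 'I2']
  leaf 'G' → 'G'
  internal I2 with children ['I1', 'I0']
    internal I1 with children ['Z', 'W', 'L']
      leaf 'Z' → 'Z'
      leaf 'W' → 'W'
      leaf 'L' → 'L'
    → '(Z,W,L)'
    internal I0 with children ['R', 'M', 'B']
      leaf 'R' → 'R'
      leaf 'M' → 'M'
      leaf 'B' → 'B'
    → '(R,M,B)'
  → '((Z,W,L),(R,M,B))'
→ '(G,((Z,W,L),(R,M,B)))'
Final: (G,((Z,W,L),(R,M,B)));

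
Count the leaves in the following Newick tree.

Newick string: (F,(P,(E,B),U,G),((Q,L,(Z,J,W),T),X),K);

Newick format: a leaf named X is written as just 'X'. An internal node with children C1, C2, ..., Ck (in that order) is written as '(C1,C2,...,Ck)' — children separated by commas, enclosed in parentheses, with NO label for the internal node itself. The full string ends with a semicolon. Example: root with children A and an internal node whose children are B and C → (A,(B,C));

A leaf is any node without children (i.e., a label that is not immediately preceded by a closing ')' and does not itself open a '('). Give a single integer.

Newick: (F,(P,(E,B),U,G),((Q,L,(Z,J,W),T),X),K);
Scan left-to-right; a leaf is any maximal label run not followed by '(':
  pos 1: leaf 'F' → count = 1
  pos 4: leaf 'P' → count = 2
  pos 7: leaf 'E' → count = 3
  pos 9: leaf 'B' → count = 4
  pos 12: leaf 'U' → count = 5
  pos 14: leaf 'G' → count = 6
  pos 19: leaf 'Q' → count = 7
  pos 21: leaf 'L' → count = 8
  pos 24: leaf 'Z' → count = 9
  pos 26: leaf 'J' → count = 10
  pos 28: leaf 'W' → count = 11
  pos 31: leaf 'T' → count = 12
  pos 34: leaf 'X' → count = 13
  pos 37: leaf 'K' → count = 14
Total leaves: 14

Answer: 14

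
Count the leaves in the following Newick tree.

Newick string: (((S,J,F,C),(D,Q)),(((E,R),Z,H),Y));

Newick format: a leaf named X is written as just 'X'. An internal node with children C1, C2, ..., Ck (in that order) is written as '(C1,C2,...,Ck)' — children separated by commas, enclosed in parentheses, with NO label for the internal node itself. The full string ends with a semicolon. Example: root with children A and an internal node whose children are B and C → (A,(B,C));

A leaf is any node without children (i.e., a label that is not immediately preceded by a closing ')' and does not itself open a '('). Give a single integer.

Newick: (((S,J,F,C),(D,Q)),(((E,R),Z,H),Y));
Scan left-to-right; a leaf is any maximal label run not followed by '(':
  pos 3: leaf 'S' → count = 1
  pos 5: leaf 'J' → count = 2
  pos 7: leaf 'F' → count = 3
  pos 9: leaf 'C' → count = 4
  pos 13: leaf 'D' → count = 5
  pos 15: leaf 'Q' → count = 6
  pos 22: leaf 'E' → count = 7
  pos 24: leaf 'R' → count = 8
  pos 27: leaf 'Z' → count = 9
  pos 29: leaf 'H' → count = 10
  pos 32: leaf 'Y' → count = 11
Total leaves: 11

Answer: 11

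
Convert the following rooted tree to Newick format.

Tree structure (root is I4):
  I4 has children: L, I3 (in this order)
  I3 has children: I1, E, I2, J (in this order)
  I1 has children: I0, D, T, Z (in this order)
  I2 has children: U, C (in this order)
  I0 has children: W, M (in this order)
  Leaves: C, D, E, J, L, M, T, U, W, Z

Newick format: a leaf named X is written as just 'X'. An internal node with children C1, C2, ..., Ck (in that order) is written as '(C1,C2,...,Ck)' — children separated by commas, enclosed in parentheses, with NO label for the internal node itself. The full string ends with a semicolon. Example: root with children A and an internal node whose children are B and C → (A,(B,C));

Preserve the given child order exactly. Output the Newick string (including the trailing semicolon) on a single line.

Answer: (L,(((W,M),D,T,Z),E,(U,C),J));

Derivation:
internal I4 with children ['L', 'I3']
  leaf 'L' → 'L'
  internal I3 with children ['I1', 'E', 'I2', 'J']
    internal I1 with children ['I0', 'D', 'T', 'Z']
      internal I0 with children ['W', 'M']
        leaf 'W' → 'W'
        leaf 'M' → 'M'
      → '(W,M)'
      leaf 'D' → 'D'
      leaf 'T' → 'T'
      leaf 'Z' → 'Z'
    → '((W,M),D,T,Z)'
    leaf 'E' → 'E'
    internal I2 with children ['U', 'C']
      leaf 'U' → 'U'
      leaf 'C' → 'C'
    → '(U,C)'
    leaf 'J' → 'J'
  → '(((W,M),D,T,Z),E,(U,C),J)'
→ '(L,(((W,M),D,T,Z),E,(U,C),J))'
Final: (L,(((W,M),D,T,Z),E,(U,C),J));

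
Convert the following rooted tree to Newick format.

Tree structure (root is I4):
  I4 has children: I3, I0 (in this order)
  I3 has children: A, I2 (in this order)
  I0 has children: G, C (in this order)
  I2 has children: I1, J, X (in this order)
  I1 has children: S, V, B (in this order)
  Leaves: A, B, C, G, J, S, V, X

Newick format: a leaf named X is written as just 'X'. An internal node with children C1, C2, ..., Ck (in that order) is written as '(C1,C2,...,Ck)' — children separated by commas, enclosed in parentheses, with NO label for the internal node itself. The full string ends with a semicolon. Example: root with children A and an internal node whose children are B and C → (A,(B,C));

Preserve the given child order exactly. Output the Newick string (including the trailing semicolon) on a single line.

Answer: ((A,((S,V,B),J,X)),(G,C));

Derivation:
internal I4 with children ['I3', 'I0']
  internal I3 with children ['A', 'I2']
    leaf 'A' → 'A'
    internal I2 with children ['I1', 'J', 'X']
      internal I1 with children ['S', 'V', 'B']
        leaf 'S' → 'S'
        leaf 'V' → 'V'
        leaf 'B' → 'B'
      → '(S,V,B)'
      leaf 'J' → 'J'
      leaf 'X' → 'X'
    → '((S,V,B),J,X)'
  → '(A,((S,V,B),J,X))'
  internal I0 with children ['G', 'C']
    leaf 'G' → 'G'
    leaf 'C' → 'C'
  → '(G,C)'
→ '((A,((S,V,B),J,X)),(G,C))'
Final: ((A,((S,V,B),J,X)),(G,C));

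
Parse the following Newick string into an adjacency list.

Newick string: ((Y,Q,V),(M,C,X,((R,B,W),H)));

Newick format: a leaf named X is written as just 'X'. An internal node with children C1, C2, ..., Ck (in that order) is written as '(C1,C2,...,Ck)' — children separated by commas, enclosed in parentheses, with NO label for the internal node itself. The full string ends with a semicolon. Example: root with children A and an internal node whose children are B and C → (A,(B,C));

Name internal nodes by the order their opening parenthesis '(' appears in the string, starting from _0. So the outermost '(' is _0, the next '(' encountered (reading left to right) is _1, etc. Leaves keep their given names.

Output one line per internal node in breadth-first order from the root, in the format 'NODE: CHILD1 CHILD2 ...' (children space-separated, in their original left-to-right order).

Input: ((Y,Q,V),(M,C,X,((R,B,W),H)));
Scanning left-to-right, naming '(' by encounter order:
  pos 0: '(' -> open internal node _0 (depth 1)
  pos 1: '(' -> open internal node _1 (depth 2)
  pos 7: ')' -> close internal node _1 (now at depth 1)
  pos 9: '(' -> open internal node _2 (depth 2)
  pos 16: '(' -> open internal node _3 (depth 3)
  pos 17: '(' -> open internal node _4 (depth 4)
  pos 23: ')' -> close internal node _4 (now at depth 3)
  pos 26: ')' -> close internal node _3 (now at depth 2)
  pos 27: ')' -> close internal node _2 (now at depth 1)
  pos 28: ')' -> close internal node _0 (now at depth 0)
Total internal nodes: 5
BFS adjacency from root:
  _0: _1 _2
  _1: Y Q V
  _2: M C X _3
  _3: _4 H
  _4: R B W

Answer: _0: _1 _2
_1: Y Q V
_2: M C X _3
_3: _4 H
_4: R B W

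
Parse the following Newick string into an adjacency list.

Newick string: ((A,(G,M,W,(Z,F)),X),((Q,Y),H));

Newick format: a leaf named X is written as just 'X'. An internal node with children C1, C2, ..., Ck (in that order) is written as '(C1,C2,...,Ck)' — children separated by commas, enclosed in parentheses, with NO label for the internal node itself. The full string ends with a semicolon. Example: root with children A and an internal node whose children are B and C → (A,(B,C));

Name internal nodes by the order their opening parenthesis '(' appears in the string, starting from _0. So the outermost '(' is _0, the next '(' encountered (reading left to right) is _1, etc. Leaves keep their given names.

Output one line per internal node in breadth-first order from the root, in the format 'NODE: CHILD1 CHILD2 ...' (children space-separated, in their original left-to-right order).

Input: ((A,(G,M,W,(Z,F)),X),((Q,Y),H));
Scanning left-to-right, naming '(' by encounter order:
  pos 0: '(' -> open internal node _0 (depth 1)
  pos 1: '(' -> open internal node _1 (depth 2)
  pos 4: '(' -> open internal node _2 (depth 3)
  pos 11: '(' -> open internal node _3 (depth 4)
  pos 15: ')' -> close internal node _3 (now at depth 3)
  pos 16: ')' -> close internal node _2 (now at depth 2)
  pos 19: ')' -> close internal node _1 (now at depth 1)
  pos 21: '(' -> open internal node _4 (depth 2)
  pos 22: '(' -> open internal node _5 (depth 3)
  pos 26: ')' -> close internal node _5 (now at depth 2)
  pos 29: ')' -> close internal node _4 (now at depth 1)
  pos 30: ')' -> close internal node _0 (now at depth 0)
Total internal nodes: 6
BFS adjacency from root:
  _0: _1 _4
  _1: A _2 X
  _4: _5 H
  _2: G M W _3
  _5: Q Y
  _3: Z F

Answer: _0: _1 _4
_1: A _2 X
_4: _5 H
_2: G M W _3
_5: Q Y
_3: Z F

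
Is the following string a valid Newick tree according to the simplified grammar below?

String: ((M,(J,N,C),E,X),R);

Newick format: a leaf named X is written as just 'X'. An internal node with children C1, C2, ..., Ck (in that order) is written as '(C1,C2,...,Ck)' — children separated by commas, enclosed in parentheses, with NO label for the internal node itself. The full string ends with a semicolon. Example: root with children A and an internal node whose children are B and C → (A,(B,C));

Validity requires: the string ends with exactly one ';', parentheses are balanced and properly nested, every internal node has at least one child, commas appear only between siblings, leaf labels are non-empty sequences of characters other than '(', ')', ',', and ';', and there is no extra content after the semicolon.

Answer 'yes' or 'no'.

Answer: yes

Derivation:
Input: ((M,(J,N,C),E,X),R);
Paren balance: 3 '(' vs 3 ')' OK
Ends with single ';': True
Full parse: OK
Valid: True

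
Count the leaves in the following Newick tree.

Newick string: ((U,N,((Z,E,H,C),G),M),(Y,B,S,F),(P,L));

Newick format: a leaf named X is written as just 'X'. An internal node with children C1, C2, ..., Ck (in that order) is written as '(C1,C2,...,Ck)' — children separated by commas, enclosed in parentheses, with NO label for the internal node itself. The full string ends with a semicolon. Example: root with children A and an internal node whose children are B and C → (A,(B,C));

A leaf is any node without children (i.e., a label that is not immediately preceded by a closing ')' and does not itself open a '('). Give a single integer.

Newick: ((U,N,((Z,E,H,C),G),M),(Y,B,S,F),(P,L));
Scan left-to-right; a leaf is any maximal label run not followed by '(':
  pos 2: leaf 'U' → count = 1
  pos 4: leaf 'N' → count = 2
  pos 8: leaf 'Z' → count = 3
  pos 10: leaf 'E' → count = 4
  pos 12: leaf 'H' → count = 5
  pos 14: leaf 'C' → count = 6
  pos 17: leaf 'G' → count = 7
  pos 20: leaf 'M' → count = 8
  pos 24: leaf 'Y' → count = 9
  pos 26: leaf 'B' → count = 10
  pos 28: leaf 'S' → count = 11
  pos 30: leaf 'F' → count = 12
  pos 34: leaf 'P' → count = 13
  pos 36: leaf 'L' → count = 14
Total leaves: 14

Answer: 14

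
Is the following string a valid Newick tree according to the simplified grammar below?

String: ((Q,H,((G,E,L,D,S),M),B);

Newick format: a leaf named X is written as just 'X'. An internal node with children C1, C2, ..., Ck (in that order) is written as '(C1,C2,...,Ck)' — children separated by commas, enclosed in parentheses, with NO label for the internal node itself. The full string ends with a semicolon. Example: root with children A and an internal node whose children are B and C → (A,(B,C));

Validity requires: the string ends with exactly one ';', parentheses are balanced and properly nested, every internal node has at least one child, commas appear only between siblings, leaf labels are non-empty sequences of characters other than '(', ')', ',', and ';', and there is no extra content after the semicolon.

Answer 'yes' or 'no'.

Answer: no

Derivation:
Input: ((Q,H,((G,E,L,D,S),M),B);
Paren balance: 4 '(' vs 3 ')' MISMATCH
Ends with single ';': True
Full parse: FAILS (expected , or ) at pos 24)
Valid: False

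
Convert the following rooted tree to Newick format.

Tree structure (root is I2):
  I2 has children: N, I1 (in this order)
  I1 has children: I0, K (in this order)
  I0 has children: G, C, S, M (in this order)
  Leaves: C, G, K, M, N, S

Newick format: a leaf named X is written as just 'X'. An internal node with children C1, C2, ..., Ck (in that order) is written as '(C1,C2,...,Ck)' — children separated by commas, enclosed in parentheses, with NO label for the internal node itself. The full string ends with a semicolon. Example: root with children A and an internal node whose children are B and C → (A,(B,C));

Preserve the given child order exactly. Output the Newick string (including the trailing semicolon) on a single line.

Answer: (N,((G,C,S,M),K));

Derivation:
internal I2 with children ['N', 'I1']
  leaf 'N' → 'N'
  internal I1 with children ['I0', 'K']
    internal I0 with children ['G', 'C', 'S', 'M']
      leaf 'G' → 'G'
      leaf 'C' → 'C'
      leaf 'S' → 'S'
      leaf 'M' → 'M'
    → '(G,C,S,M)'
    leaf 'K' → 'K'
  → '((G,C,S,M),K)'
→ '(N,((G,C,S,M),K))'
Final: (N,((G,C,S,M),K));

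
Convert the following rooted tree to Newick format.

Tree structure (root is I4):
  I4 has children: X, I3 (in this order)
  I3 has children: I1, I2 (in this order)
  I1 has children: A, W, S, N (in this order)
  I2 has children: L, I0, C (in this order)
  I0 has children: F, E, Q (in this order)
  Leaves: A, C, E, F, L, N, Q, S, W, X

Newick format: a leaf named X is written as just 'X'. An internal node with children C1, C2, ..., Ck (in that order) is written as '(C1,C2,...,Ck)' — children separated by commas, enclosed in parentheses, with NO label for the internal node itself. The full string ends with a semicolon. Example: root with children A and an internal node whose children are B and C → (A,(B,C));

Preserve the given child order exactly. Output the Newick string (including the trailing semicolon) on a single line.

internal I4 with children ['X', 'I3']
  leaf 'X' → 'X'
  internal I3 with children ['I1', 'I2']
    internal I1 with children ['A', 'W', 'S', 'N']
      leaf 'A' → 'A'
      leaf 'W' → 'W'
      leaf 'S' → 'S'
      leaf 'N' → 'N'
    → '(A,W,S,N)'
    internal I2 with children ['L', 'I0', 'C']
      leaf 'L' → 'L'
      internal I0 with children ['F', 'E', 'Q']
        leaf 'F' → 'F'
        leaf 'E' → 'E'
        leaf 'Q' → 'Q'
      → '(F,E,Q)'
      leaf 'C' → 'C'
    → '(L,(F,E,Q),C)'
  → '((A,W,S,N),(L,(F,E,Q),C))'
→ '(X,((A,W,S,N),(L,(F,E,Q),C)))'
Final: (X,((A,W,S,N),(L,(F,E,Q),C)));

Answer: (X,((A,W,S,N),(L,(F,E,Q),C)));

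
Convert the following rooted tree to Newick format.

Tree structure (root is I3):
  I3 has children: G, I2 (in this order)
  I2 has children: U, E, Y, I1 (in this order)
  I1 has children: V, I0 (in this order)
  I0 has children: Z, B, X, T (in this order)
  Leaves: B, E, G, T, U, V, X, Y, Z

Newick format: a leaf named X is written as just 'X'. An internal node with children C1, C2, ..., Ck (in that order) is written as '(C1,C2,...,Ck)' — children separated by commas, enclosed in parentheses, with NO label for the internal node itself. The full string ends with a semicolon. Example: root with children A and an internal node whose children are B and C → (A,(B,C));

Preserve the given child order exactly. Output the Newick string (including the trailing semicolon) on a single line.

internal I3 with children ['G', 'I2']
  leaf 'G' → 'G'
  internal I2 with children ['U', 'E', 'Y', 'I1']
    leaf 'U' → 'U'
    leaf 'E' → 'E'
    leaf 'Y' → 'Y'
    internal I1 with children ['V', 'I0']
      leaf 'V' → 'V'
      internal I0 with children ['Z', 'B', 'X', 'T']
        leaf 'Z' → 'Z'
        leaf 'B' → 'B'
        leaf 'X' → 'X'
        leaf 'T' → 'T'
      → '(Z,B,X,T)'
    → '(V,(Z,B,X,T))'
  → '(U,E,Y,(V,(Z,B,X,T)))'
→ '(G,(U,E,Y,(V,(Z,B,X,T))))'
Final: (G,(U,E,Y,(V,(Z,B,X,T))));

Answer: (G,(U,E,Y,(V,(Z,B,X,T))));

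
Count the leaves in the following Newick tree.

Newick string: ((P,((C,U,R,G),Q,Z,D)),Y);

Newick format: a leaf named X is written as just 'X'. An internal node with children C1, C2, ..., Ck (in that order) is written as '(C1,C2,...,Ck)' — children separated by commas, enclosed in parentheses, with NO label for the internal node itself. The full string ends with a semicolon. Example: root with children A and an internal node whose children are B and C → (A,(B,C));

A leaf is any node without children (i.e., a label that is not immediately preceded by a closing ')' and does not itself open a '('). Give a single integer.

Answer: 9

Derivation:
Newick: ((P,((C,U,R,G),Q,Z,D)),Y);
Scan left-to-right; a leaf is any maximal label run not followed by '(':
  pos 2: leaf 'P' → count = 1
  pos 6: leaf 'C' → count = 2
  pos 8: leaf 'U' → count = 3
  pos 10: leaf 'R' → count = 4
  pos 12: leaf 'G' → count = 5
  pos 15: leaf 'Q' → count = 6
  pos 17: leaf 'Z' → count = 7
  pos 19: leaf 'D' → count = 8
  pos 23: leaf 'Y' → count = 9
Total leaves: 9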